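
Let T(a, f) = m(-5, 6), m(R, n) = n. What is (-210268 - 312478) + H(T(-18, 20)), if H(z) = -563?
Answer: -523309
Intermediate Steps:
T(a, f) = 6
(-210268 - 312478) + H(T(-18, 20)) = (-210268 - 312478) - 563 = -522746 - 563 = -523309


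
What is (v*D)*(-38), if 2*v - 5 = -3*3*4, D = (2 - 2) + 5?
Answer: 2945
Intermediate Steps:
D = 5 (D = 0 + 5 = 5)
v = -31/2 (v = 5/2 + (-3*3*4)/2 = 5/2 + (-9*4)/2 = 5/2 + (½)*(-36) = 5/2 - 18 = -31/2 ≈ -15.500)
(v*D)*(-38) = -31/2*5*(-38) = -155/2*(-38) = 2945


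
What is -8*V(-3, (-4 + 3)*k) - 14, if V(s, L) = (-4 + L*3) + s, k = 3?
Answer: 114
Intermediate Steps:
V(s, L) = -4 + s + 3*L (V(s, L) = (-4 + 3*L) + s = -4 + s + 3*L)
-8*V(-3, (-4 + 3)*k) - 14 = -8*(-4 - 3 + 3*((-4 + 3)*3)) - 14 = -8*(-4 - 3 + 3*(-1*3)) - 14 = -8*(-4 - 3 + 3*(-3)) - 14 = -8*(-4 - 3 - 9) - 14 = -8*(-16) - 14 = 128 - 14 = 114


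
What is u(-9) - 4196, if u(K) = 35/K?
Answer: -37799/9 ≈ -4199.9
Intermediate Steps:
u(-9) - 4196 = 35/(-9) - 4196 = 35*(-1/9) - 4196 = -35/9 - 4196 = -37799/9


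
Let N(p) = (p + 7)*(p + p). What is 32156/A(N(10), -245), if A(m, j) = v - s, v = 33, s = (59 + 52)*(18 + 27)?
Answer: -16078/2481 ≈ -6.4805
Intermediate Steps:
s = 4995 (s = 111*45 = 4995)
N(p) = 2*p*(7 + p) (N(p) = (7 + p)*(2*p) = 2*p*(7 + p))
A(m, j) = -4962 (A(m, j) = 33 - 1*4995 = 33 - 4995 = -4962)
32156/A(N(10), -245) = 32156/(-4962) = 32156*(-1/4962) = -16078/2481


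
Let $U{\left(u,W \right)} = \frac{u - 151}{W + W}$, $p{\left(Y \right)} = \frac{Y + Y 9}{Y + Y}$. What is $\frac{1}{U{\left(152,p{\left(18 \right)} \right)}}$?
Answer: $10$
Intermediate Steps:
$p{\left(Y \right)} = 5$ ($p{\left(Y \right)} = \frac{Y + 9 Y}{2 Y} = 10 Y \frac{1}{2 Y} = 5$)
$U{\left(u,W \right)} = \frac{-151 + u}{2 W}$
$\frac{1}{U{\left(152,p{\left(18 \right)} \right)}} = \frac{1}{\frac{1}{2} \cdot \frac{1}{5} \left(-151 + 152\right)} = \frac{1}{\frac{1}{2} \cdot \frac{1}{5} \cdot 1} = \frac{1}{\frac{1}{10}} = 10$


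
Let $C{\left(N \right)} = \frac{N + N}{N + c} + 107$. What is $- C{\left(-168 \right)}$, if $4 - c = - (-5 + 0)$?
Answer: $- \frac{18419}{169} \approx -108.99$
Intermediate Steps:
$c = -1$ ($c = 4 - - (-5 + 0) = 4 - \left(-1\right) \left(-5\right) = 4 - 5 = -1$)
$C{\left(N \right)} = 107 + \frac{2 N}{-1 + N}$ ($C{\left(N \right)} = \frac{N + N}{N - 1} + 107 = \frac{2 N}{-1 + N} + 107 = 107 + \frac{2 N}{-1 + N}$)
$- C{\left(-168 \right)} = - \frac{-107 + 109 \left(-168\right)}{-1 - 168} = - \frac{-107 - 18312}{-169} = - \frac{\left(-1\right) \left(-18419\right)}{169} = \left(-1\right) \frac{18419}{169} = - \frac{18419}{169}$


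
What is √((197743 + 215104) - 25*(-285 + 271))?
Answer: √413197 ≈ 642.80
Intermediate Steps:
√((197743 + 215104) - 25*(-285 + 271)) = √(412847 - 25*(-14)) = √(412847 + 350) = √413197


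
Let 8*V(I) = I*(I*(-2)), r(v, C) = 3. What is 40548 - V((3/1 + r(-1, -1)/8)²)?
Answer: 664869873/16384 ≈ 40580.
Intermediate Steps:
V(I) = -I²/4 (V(I) = (I*(I*(-2)))/8 = (I*(-2*I))/8 = (-2*I²)/8 = -I²/4)
40548 - V((3/1 + r(-1, -1)/8)²) = 40548 - (-1)*((3/1 + 3/8)²)²/4 = 40548 - (-1)*((3*1 + 3*(⅛))²)²/4 = 40548 - (-1)*((3 + 3/8)²)²/4 = 40548 - (-1)*((27/8)²)²/4 = 40548 - (-1)*(729/64)²/4 = 40548 - (-1)*531441/(4*4096) = 40548 - 1*(-531441/16384) = 40548 + 531441/16384 = 664869873/16384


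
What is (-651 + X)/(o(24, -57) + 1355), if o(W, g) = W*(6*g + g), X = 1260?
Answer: -609/8221 ≈ -0.074079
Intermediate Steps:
o(W, g) = 7*W*g (o(W, g) = W*(7*g) = 7*W*g)
(-651 + X)/(o(24, -57) + 1355) = (-651 + 1260)/(7*24*(-57) + 1355) = 609/(-9576 + 1355) = 609/(-8221) = 609*(-1/8221) = -609/8221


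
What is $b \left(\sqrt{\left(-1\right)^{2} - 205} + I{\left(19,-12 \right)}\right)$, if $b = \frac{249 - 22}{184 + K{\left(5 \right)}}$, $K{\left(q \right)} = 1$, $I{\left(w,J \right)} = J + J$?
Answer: $- \frac{5448}{185} + \frac{454 i \sqrt{51}}{185} \approx -29.449 + 17.525 i$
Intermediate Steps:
$I{\left(w,J \right)} = 2 J$
$b = \frac{227}{185}$ ($b = \frac{249 - 22}{184 + 1} = \frac{227}{185} \approx 1.227$)
$b \left(\sqrt{\left(-1\right)^{2} - 205} + I{\left(19,-12 \right)}\right) = \frac{227 \left(\sqrt{\left(-1\right)^{2} - 205} + 2 \left(-12\right)\right)}{185} = \frac{227 \left(\sqrt{1 - 205} - 24\right)}{185} = \frac{227 \left(\sqrt{-204} - 24\right)}{185} = \frac{227 \left(2 i \sqrt{51} - 24\right)}{185} = \frac{227 \left(-24 + 2 i \sqrt{51}\right)}{185} = - \frac{5448}{185} + \frac{454 i \sqrt{51}}{185}$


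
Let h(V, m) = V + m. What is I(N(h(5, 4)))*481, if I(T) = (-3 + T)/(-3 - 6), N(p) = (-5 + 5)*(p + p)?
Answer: 481/3 ≈ 160.33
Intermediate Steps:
N(p) = 0 (N(p) = 0*(2*p) = 0)
I(T) = 1/3 - T/9 (I(T) = (-3 + T)/(-9) = (-3 + T)*(-1/9) = 1/3 - T/9)
I(N(h(5, 4)))*481 = (1/3 - 1/9*0)*481 = (1/3 + 0)*481 = (1/3)*481 = 481/3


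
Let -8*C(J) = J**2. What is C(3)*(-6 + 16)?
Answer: -45/4 ≈ -11.250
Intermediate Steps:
C(J) = -J**2/8
C(3)*(-6 + 16) = (-1/8*3**2)*(-6 + 16) = -1/8*9*10 = -9/8*10 = -45/4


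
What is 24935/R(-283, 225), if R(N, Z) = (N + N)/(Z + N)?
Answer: 723115/283 ≈ 2555.2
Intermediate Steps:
R(N, Z) = 2*N/(N + Z) (R(N, Z) = (2*N)/(N + Z) = 2*N/(N + Z))
24935/R(-283, 225) = 24935/((2*(-283)/(-283 + 225))) = 24935/((2*(-283)/(-58))) = 24935/((2*(-283)*(-1/58))) = 24935/(283/29) = 24935*(29/283) = 723115/283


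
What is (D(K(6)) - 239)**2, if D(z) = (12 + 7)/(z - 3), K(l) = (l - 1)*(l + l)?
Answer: 512656/9 ≈ 56962.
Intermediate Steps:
K(l) = 2*l*(-1 + l) (K(l) = (-1 + l)*(2*l) = 2*l*(-1 + l))
D(z) = 19/(-3 + z)
(D(K(6)) - 239)**2 = (19/(-3 + 2*6*(-1 + 6)) - 239)**2 = (19/(-3 + 2*6*5) - 239)**2 = (19/(-3 + 60) - 239)**2 = (19/57 - 239)**2 = (19*(1/57) - 239)**2 = (1/3 - 239)**2 = (-716/3)**2 = 512656/9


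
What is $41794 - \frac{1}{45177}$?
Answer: $\frac{1888127537}{45177} \approx 41794.0$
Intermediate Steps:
$41794 - \frac{1}{45177} = \frac{1888127537}{45177}$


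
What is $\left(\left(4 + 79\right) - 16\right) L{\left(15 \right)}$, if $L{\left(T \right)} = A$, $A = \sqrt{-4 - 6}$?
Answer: $67 i \sqrt{10} \approx 211.87 i$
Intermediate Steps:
$A = i \sqrt{10}$ ($A = \sqrt{-10} = i \sqrt{10} \approx 3.1623 i$)
$L{\left(T \right)} = i \sqrt{10}$
$\left(\left(4 + 79\right) - 16\right) L{\left(15 \right)} = \left(\left(4 + 79\right) - 16\right) i \sqrt{10} = \left(83 - 16\right) i \sqrt{10} = 67 i \sqrt{10}$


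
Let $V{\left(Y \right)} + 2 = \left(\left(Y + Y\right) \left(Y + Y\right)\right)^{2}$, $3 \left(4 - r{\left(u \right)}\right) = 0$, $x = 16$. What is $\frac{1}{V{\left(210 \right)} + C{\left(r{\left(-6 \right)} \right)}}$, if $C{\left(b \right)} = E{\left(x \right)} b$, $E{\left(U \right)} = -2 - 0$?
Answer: $\frac{1}{31116959990} \approx 3.2137 \cdot 10^{-11}$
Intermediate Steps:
$r{\left(u \right)} = 4$ ($r{\left(u \right)} = 4 - 0 = 4 + 0 = 4$)
$V{\left(Y \right)} = -2 + 16 Y^{4}$ ($V{\left(Y \right)} = -2 + \left(\left(Y + Y\right) \left(Y + Y\right)\right)^{2} = -2 + \left(2 Y 2 Y\right)^{2} = -2 + \left(4 Y^{2}\right)^{2} = -2 + 16 Y^{4}$)
$E{\left(U \right)} = -2$ ($E{\left(U \right)} = -2 + 0 = -2$)
$C{\left(b \right)} = - 2 b$
$\frac{1}{V{\left(210 \right)} + C{\left(r{\left(-6 \right)} \right)}} = \frac{1}{\left(-2 + 16 \cdot 210^{4}\right) - 8} = \frac{1}{\left(-2 + 16 \cdot 1944810000\right) - 8} = \frac{1}{\left(-2 + 31116960000\right) - 8} = \frac{1}{31116959998 - 8} = \frac{1}{31116959990}$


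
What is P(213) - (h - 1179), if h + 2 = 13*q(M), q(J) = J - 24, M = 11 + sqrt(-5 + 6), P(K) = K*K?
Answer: 46706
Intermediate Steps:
P(K) = K**2
M = 12 (M = 11 + sqrt(1) = 11 + 1 = 12)
q(J) = -24 + J
h = -158 (h = -2 + 13*(-24 + 12) = -2 + 13*(-12) = -2 - 156 = -158)
P(213) - (h - 1179) = 213**2 - (-158 - 1179) = 45369 - 1*(-1337) = 45369 + 1337 = 46706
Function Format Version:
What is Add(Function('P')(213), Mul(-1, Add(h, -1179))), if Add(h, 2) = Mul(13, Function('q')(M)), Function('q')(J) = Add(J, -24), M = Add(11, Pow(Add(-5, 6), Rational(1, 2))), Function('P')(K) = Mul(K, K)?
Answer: 46706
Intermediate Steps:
Function('P')(K) = Pow(K, 2)
M = 12 (M = Add(11, Pow(1, Rational(1, 2))) = Add(11, 1) = 12)
Function('q')(J) = Add(-24, J)
h = -158 (h = Add(-2, Mul(13, Add(-24, 12))) = Add(-2, Mul(13, -12)) = Add(-2, -156) = -158)
Add(Function('P')(213), Mul(-1, Add(h, -1179))) = Add(Pow(213, 2), Mul(-1, Add(-158, -1179))) = Add(45369, Mul(-1, -1337)) = Add(45369, 1337) = 46706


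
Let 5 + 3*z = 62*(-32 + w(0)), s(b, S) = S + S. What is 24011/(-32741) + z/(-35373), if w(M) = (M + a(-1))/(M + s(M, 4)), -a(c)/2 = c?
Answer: -4966817891/6948884358 ≈ -0.71476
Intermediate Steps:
s(b, S) = 2*S
a(c) = -2*c
w(M) = (2 + M)/(8 + M) (w(M) = (M - 2*(-1))/(M + 2*4) = (M + 2)/(M + 8) = (2 + M)/(8 + M))
z = -3947/6 (z = -5/3 + (62*(-32 + (2 + 0)/(8 + 0)))/3 = -5/3 + (62*(-32 + 2/8))/3 = -5/3 + (62*(-32 + (⅛)*2))/3 = -5/3 + (62*(-32 + ¼))/3 = -5/3 + (62*(-127/4))/3 = -5/3 + (⅓)*(-3937/2) = -5/3 - 3937/6 = -3947/6 ≈ -657.83)
24011/(-32741) + z/(-35373) = 24011/(-32741) - 3947/6/(-35373) = 24011*(-1/32741) - 3947/6*(-1/35373) = -24011/32741 + 3947/212238 = -4966817891/6948884358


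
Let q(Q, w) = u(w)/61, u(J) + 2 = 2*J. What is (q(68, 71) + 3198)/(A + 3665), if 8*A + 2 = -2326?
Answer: 97609/102907 ≈ 0.94852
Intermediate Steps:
u(J) = -2 + 2*J
q(Q, w) = -2/61 + 2*w/61 (q(Q, w) = (-2 + 2*w)/61 = (-2 + 2*w)*(1/61) = -2/61 + 2*w/61)
A = -291 (A = -¼ + (⅛)*(-2326) = -¼ - 1163/4 = -291)
(q(68, 71) + 3198)/(A + 3665) = ((-2/61 + (2/61)*71) + 3198)/(-291 + 3665) = ((-2/61 + 142/61) + 3198)/3374 = (140/61 + 3198)*(1/3374) = (195218/61)*(1/3374) = 97609/102907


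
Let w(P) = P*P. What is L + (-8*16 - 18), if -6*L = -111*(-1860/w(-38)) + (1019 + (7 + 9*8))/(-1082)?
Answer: -33134867/195301 ≈ -169.66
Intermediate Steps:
w(P) = P²
L = -4620921/195301 (L = -(-111/((-38)²/(-1860)) + (1019 + (7 + 9*8))/(-1082))/6 = -(-111/(1444*(-1/1860)) + (1019 + (7 + 72))*(-1/1082))/6 = -(-111/(-361/465) + (1019 + 79)*(-1/1082))/6 = -(-111*(-465/361) + 1098*(-1/1082))/6 = -(51615/361 - 549/541)/6 = -⅙*27725526/195301 = -4620921/195301 ≈ -23.661)
L + (-8*16 - 18) = -4620921/195301 + (-8*16 - 18) = -4620921/195301 + (-128 - 18) = -4620921/195301 - 146 = -33134867/195301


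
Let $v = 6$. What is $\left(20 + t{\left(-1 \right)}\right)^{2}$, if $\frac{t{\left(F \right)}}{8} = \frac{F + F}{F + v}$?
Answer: $\frac{7056}{25} \approx 282.24$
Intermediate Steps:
$t{\left(F \right)} = \frac{16 F}{6 + F}$ ($t{\left(F \right)} = 8 \frac{F + F}{F + 6} = 8 \frac{2 F}{6 + F} = \frac{16 F}{6 + F}$)
$\left(20 + t{\left(-1 \right)}\right)^{2} = \left(20 + 16 \left(-1\right) \frac{1}{6 - 1}\right)^{2} = \left(20 + 16 \left(-1\right) \frac{1}{5}\right)^{2} = \left(20 - \frac{16}{5}\right)^{2} = \left(\frac{84}{5}\right)^{2} = \frac{7056}{25}$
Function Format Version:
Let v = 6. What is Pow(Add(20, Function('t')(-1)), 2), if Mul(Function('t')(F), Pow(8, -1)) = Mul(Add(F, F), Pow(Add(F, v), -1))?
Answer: Rational(7056, 25) ≈ 282.24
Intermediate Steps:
Function('t')(F) = Mul(16, F, Pow(Add(6, F), -1)) (Function('t')(F) = Mul(8, Mul(Add(F, F), Pow(Add(F, 6), -1))) = Mul(8, Mul(Mul(2, F), Pow(Add(6, F), -1))) = Mul(8, Mul(2, F, Pow(Add(6, F), -1))) = Mul(16, F, Pow(Add(6, F), -1)))
Pow(Add(20, Function('t')(-1)), 2) = Pow(Add(20, Mul(16, -1, Pow(Add(6, -1), -1))), 2) = Pow(Add(20, Mul(16, -1, Pow(5, -1))), 2) = Pow(Add(20, Mul(16, -1, Rational(1, 5))), 2) = Pow(Add(20, Rational(-16, 5)), 2) = Pow(Rational(84, 5), 2) = Rational(7056, 25)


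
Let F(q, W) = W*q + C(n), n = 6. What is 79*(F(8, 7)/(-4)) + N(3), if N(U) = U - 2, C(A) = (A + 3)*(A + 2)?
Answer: -2527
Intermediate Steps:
C(A) = (2 + A)*(3 + A) (C(A) = (3 + A)*(2 + A) = (2 + A)*(3 + A))
F(q, W) = 72 + W*q (F(q, W) = W*q + (6 + 6² + 5*6) = W*q + (6 + 36 + 30) = W*q + 72 = 72 + W*q)
N(U) = -2 + U
79*(F(8, 7)/(-4)) + N(3) = 79*((72 + 7*8)/(-4)) + (-2 + 3) = 79*((72 + 56)*(-¼)) + 1 = 79*(128*(-¼)) + 1 = 79*(-32) + 1 = -2528 + 1 = -2527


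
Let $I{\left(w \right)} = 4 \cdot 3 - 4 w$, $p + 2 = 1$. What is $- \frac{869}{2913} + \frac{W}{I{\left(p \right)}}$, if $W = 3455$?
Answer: $\frac{10050511}{46608} \approx 215.64$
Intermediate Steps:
$p = -1$ ($p = -2 + 1 = -1$)
$I{\left(w \right)} = 12 - 4 w$
$- \frac{869}{2913} + \frac{W}{I{\left(p \right)}} = - \frac{869}{2913} + \frac{3455}{12 - -4} = \left(-869\right) \frac{1}{2913} + \frac{3455}{12 + 4} = - \frac{869}{2913} + \frac{3455}{16} = \frac{10050511}{46608}$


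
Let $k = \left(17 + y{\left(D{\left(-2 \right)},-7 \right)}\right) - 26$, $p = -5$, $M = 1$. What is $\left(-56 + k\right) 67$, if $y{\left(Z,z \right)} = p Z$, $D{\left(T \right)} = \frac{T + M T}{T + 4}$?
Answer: $-3685$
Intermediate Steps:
$D{\left(T \right)} = \frac{2 T}{4 + T}$ ($D{\left(T \right)} = \frac{T + 1 T}{T + 4} = \frac{T + T}{4 + T} = \frac{2 T}{4 + T}$)
$y{\left(Z,z \right)} = - 5 Z$
$k = 1$ ($k = \left(17 - 5 \cdot 2 \left(-2\right) \frac{1}{4 - 2}\right) - 26 = \left(17 - 5 \cdot 2 \left(-2\right) \frac{1}{2}\right) - 26 = \left(17 - -10\right) - 26 = \left(17 + 10\right) - 26 = 27 - 26 = 1$)
$\left(-56 + k\right) 67 = \left(-56 + 1\right) 67 = \left(-55\right) 67 = -3685$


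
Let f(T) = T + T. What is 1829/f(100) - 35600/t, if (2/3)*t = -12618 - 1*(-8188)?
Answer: 3854741/265800 ≈ 14.502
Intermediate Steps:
f(T) = 2*T
t = -6645 (t = 3*(-12618 - 1*(-8188))/2 = 3*(-12618 + 8188)/2 = (3/2)*(-4430) = -6645)
1829/f(100) - 35600/t = 1829/((2*100)) - 35600/(-6645) = 1829/200 - 35600*(-1/6645) = 1829*(1/200) + 7120/1329 = 1829/200 + 7120/1329 = 3854741/265800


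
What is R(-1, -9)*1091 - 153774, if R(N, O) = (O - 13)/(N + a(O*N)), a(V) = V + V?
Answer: -2638160/17 ≈ -1.5519e+5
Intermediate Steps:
a(V) = 2*V
R(N, O) = (-13 + O)/(N + 2*N*O) (R(N, O) = (O - 13)/(N + 2*(O*N)) = (-13 + O)/(N + 2*(N*O)) = (-13 + O)/(N + 2*N*O))
R(-1, -9)*1091 - 153774 = ((-13 - 9)/((-1)*(1 + 2*(-9))))*1091 - 153774 = -1*(-22)/(1 - 18)*1091 - 153774 = -1*(-22)/(-17)*1091 - 153774 = -1*(-1/17)*(-22)*1091 - 153774 = -22/17*1091 - 153774 = -24002/17 - 153774 = -2638160/17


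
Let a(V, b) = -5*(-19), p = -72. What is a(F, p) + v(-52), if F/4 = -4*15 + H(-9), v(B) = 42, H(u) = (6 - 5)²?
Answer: 137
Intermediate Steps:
H(u) = 1 (H(u) = 1² = 1)
F = -236 (F = 4*(-4*15 + 1) = 4*(-60 + 1) = 4*(-59) = -236)
a(V, b) = 95
a(F, p) + v(-52) = 95 + 42 = 137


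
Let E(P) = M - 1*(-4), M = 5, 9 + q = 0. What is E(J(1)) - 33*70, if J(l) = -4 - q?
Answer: -2301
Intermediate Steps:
q = -9 (q = -9 + 0 = -9)
J(l) = 5 (J(l) = -4 - 1*(-9) = -4 + 9 = 5)
E(P) = 9 (E(P) = 5 - 1*(-4) = 5 + 4 = 9)
E(J(1)) - 33*70 = 9 - 33*70 = 9 - 2310 = -2301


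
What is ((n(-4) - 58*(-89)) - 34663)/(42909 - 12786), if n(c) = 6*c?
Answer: -29525/30123 ≈ -0.98015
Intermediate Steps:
((n(-4) - 58*(-89)) - 34663)/(42909 - 12786) = ((6*(-4) - 58*(-89)) - 34663)/(42909 - 12786) = ((-24 + 5162) - 34663)/30123 = (5138 - 34663)*(1/30123) = -29525*1/30123 = -29525/30123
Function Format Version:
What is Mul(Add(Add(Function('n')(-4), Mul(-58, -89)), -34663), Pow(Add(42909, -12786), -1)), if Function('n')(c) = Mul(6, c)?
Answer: Rational(-29525, 30123) ≈ -0.98015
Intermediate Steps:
Mul(Add(Add(Function('n')(-4), Mul(-58, -89)), -34663), Pow(Add(42909, -12786), -1)) = Mul(Add(Add(Mul(6, -4), Mul(-58, -89)), -34663), Pow(Add(42909, -12786), -1)) = Mul(Add(Add(-24, 5162), -34663), Pow(30123, -1)) = Mul(Add(5138, -34663), Rational(1, 30123)) = Mul(-29525, Rational(1, 30123)) = Rational(-29525, 30123)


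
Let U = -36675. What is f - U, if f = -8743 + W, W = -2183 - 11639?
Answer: 14110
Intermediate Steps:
W = -13822
f = -22565 (f = -8743 - 13822 = -22565)
f - U = -22565 - 1*(-36675) = -22565 + 36675 = 14110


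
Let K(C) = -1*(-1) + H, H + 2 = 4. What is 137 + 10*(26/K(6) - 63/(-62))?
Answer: 21746/93 ≈ 233.83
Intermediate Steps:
H = 2 (H = -2 + 4 = 2)
K(C) = 3 (K(C) = -1*(-1) + 2 = 1 + 2 = 3)
137 + 10*(26/K(6) - 63/(-62)) = 137 + 10*(26/3 - 63/(-62)) = 137 + 10*(26*(⅓) - 63*(-1/62)) = 137 + 10*(26/3 + 63/62) = 137 + 10*(1801/186) = 137 + 9005/93 = 21746/93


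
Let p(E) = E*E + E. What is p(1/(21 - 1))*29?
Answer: 609/400 ≈ 1.5225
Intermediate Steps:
p(E) = E + E² (p(E) = E² + E = E + E²)
p(1/(21 - 1))*29 = ((1 + 1/(21 - 1))/(21 - 1))*29 = ((1 + 1/20)/20)*29 = ((1/20)*(21/20))*29 = (21/400)*29 = 609/400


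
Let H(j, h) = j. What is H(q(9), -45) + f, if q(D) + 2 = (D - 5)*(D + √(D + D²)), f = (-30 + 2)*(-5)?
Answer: 174 + 12*√10 ≈ 211.95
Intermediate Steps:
f = 140 (f = -28*(-5) = 140)
q(D) = -2 + (-5 + D)*(D + √(D + D²)) (q(D) = -2 + (D - 5)*(D + √(D + D²)) = -2 + (-5 + D)*(D + √(D + D²)))
H(q(9), -45) + f = (-2 + 9² - 5*9 - 5*3*√(1 + 9) + 9*√(9*(1 + 9))) + 140 = (-2 + 81 - 45 - 5*3*√10 + 9*√(9*10)) + 140 = (-2 + 81 - 45 - 15*√10 + 9*√90) + 140 = (-2 + 81 - 45 - 15*√10 + 9*(3*√10)) + 140 = (-2 + 81 - 45 - 15*√10 + 27*√10) + 140 = (34 + 12*√10) + 140 = 174 + 12*√10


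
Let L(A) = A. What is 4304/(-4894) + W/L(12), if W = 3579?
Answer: 2910663/9788 ≈ 297.37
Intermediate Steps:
4304/(-4894) + W/L(12) = 4304/(-4894) + 3579/12 = 4304*(-1/4894) + 3579*(1/12) = -2152/2447 + 1193/4 = 2910663/9788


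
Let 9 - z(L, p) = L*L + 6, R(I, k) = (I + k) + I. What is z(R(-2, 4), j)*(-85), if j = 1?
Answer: -255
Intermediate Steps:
R(I, k) = k + 2*I
z(L, p) = 3 - L² (z(L, p) = 9 - (L*L + 6) = 9 - (L² + 6) = 9 - (6 + L²) = 9 + (-6 - L²) = 3 - L²)
z(R(-2, 4), j)*(-85) = (3 - (4 + 2*(-2))²)*(-85) = (3 - (4 - 4)²)*(-85) = (3 - 1*0²)*(-85) = (3 - 1*0)*(-85) = (3 + 0)*(-85) = 3*(-85) = -255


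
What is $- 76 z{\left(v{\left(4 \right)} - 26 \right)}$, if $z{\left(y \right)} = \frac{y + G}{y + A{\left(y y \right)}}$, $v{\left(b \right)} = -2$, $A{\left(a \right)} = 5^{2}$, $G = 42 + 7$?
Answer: $532$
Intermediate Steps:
$G = 49$
$A{\left(a \right)} = 25$
$z{\left(y \right)} = \frac{49 + y}{25 + y}$ ($z{\left(y \right)} = \frac{y + 49}{y + 25} = \frac{49 + y}{25 + y}$)
$- 76 z{\left(v{\left(4 \right)} - 26 \right)} = - 76 \frac{49 - 28}{25 - 28} = - 76 \frac{1}{-3} \cdot 21 = - 76 \left(\left(- \frac{1}{3}\right) 21\right) = \left(-76\right) \left(-7\right) = 532$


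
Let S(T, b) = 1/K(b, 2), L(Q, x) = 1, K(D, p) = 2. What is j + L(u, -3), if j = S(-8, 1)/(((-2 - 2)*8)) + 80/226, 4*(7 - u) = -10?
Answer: 9679/7232 ≈ 1.3384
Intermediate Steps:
u = 19/2 (u = 7 - 1/4*(-10) = 7 + 5/2 = 19/2 ≈ 9.5000)
S(T, b) = 1/2
j = 2447/7232 (j = 1/(2*(((-2 - 2)*8))) + 80/226 = 1/(2*((-4*8))) + 80*(1/226) = (1/2)/(-32) + 40/113 = (1/2)*(-1/32) + 40/113 = -1/64 + 40/113 = 2447/7232 ≈ 0.33836)
j + L(u, -3) = 2447/7232 + 1 = 9679/7232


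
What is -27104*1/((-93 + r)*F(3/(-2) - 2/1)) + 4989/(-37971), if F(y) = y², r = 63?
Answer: 32613731/442995 ≈ 73.621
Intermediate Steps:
-27104*1/((-93 + r)*F(3/(-2) - 2/1)) + 4989/(-37971) = -27104*1/((-93 + 63)*(3/(-2) - 2/1)²) + 4989/(-37971) = -27104*(-1/(30*(3*(-½) - 2*1)²)) + 4989*(-1/37971) = -27104*(-1/(30*(-3/2 - 2)²)) - 1663/12657 = -27104/((-7/2)²*(-30)) - 1663/12657 = -27104/((49/4)*(-30)) - 1663/12657 = -27104/(-735/2) - 1663/12657 = -27104*(-2/735) - 1663/12657 = 7744/105 - 1663/12657 = 32613731/442995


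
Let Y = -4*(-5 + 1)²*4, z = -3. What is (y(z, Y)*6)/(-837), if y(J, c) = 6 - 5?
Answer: -2/279 ≈ -0.0071685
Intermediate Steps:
Y = -256 (Y = -4*(-4)²*4 = -4*16*4 = -64*4 = -256)
y(J, c) = 1
(y(z, Y)*6)/(-837) = (1*6)/(-837) = 6*(-1/837) = -2/279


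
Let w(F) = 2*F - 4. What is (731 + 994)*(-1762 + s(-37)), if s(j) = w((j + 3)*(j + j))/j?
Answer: -121132950/37 ≈ -3.2739e+6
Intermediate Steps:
w(F) = -4 + 2*F
s(j) = (-4 + 4*j*(3 + j))/j (s(j) = (-4 + 2*((j + 3)*(j + j)))/j = (-4 + 2*((3 + j)*(2*j)))/j = (-4 + 2*(2*j*(3 + j)))/j = (-4 + 4*j*(3 + j))/j)
(731 + 994)*(-1762 + s(-37)) = (731 + 994)*(-1762 + (12 - 4/(-37) + 4*(-37))) = 1725*(-1762 + (12 - 4*(-1/37) - 148)) = 1725*(-1762 + (12 + 4/37 - 148)) = 1725*(-1762 - 5028/37) = 1725*(-70222/37) = -121132950/37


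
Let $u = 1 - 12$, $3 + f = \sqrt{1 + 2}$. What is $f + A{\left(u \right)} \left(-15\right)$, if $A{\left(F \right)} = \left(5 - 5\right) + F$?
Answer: $162 + \sqrt{3} \approx 163.73$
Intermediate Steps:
$f = -3 + \sqrt{3}$ ($f = -3 + \sqrt{1 + 2} = -3 + \sqrt{3} \approx -1.268$)
$u = -11$ ($u = 1 - 12 = -11$)
$A{\left(F \right)} = F$ ($A{\left(F \right)} = 0 + F = F$)
$f + A{\left(u \right)} \left(-15\right) = \left(-3 + \sqrt{3}\right) - -165 = \left(-3 + \sqrt{3}\right) + 165 = 162 + \sqrt{3}$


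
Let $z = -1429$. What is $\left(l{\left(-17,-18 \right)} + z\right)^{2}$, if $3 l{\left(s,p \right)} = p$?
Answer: $2059225$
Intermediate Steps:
$l{\left(s,p \right)} = \frac{p}{3}$
$\left(l{\left(-17,-18 \right)} + z\right)^{2} = \left(\frac{1}{3} \left(-18\right) - 1429\right)^{2} = \left(-6 - 1429\right)^{2} = \left(-1435\right)^{2} = 2059225$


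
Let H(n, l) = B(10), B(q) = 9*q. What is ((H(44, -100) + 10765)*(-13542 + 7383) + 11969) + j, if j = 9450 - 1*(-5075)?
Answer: -66829451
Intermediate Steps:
j = 14525 (j = 9450 + 5075 = 14525)
H(n, l) = 90 (H(n, l) = 9*10 = 90)
((H(44, -100) + 10765)*(-13542 + 7383) + 11969) + j = ((90 + 10765)*(-13542 + 7383) + 11969) + 14525 = (10855*(-6159) + 11969) + 14525 = (-66855945 + 11969) + 14525 = -66843976 + 14525 = -66829451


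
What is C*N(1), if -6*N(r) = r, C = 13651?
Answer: -13651/6 ≈ -2275.2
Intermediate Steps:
N(r) = -r/6
C*N(1) = 13651*(-⅙*1) = 13651*(-⅙) = -13651/6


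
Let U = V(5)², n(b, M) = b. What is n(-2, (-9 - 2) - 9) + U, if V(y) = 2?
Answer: 2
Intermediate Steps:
U = 4 (U = 2² = 4)
n(-2, (-9 - 2) - 9) + U = -2 + 4 = 2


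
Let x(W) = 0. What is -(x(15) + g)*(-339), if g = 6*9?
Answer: 18306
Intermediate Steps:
g = 54
-(x(15) + g)*(-339) = -(0 + 54)*(-339) = -54*(-339) = -1*(-18306) = 18306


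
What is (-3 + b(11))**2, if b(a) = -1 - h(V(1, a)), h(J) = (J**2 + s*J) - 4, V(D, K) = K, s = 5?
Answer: 30976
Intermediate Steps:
h(J) = -4 + J**2 + 5*J (h(J) = (J**2 + 5*J) - 4 = -4 + J**2 + 5*J)
b(a) = 3 - a**2 - 5*a (b(a) = -1 - (-4 + a**2 + 5*a) = -1 + (4 - a**2 - 5*a) = 3 - a**2 - 5*a)
(-3 + b(11))**2 = (-3 + (3 - 1*11**2 - 5*11))**2 = (-3 + (3 - 1*121 - 55))**2 = (-3 + (3 - 121 - 55))**2 = (-3 - 173)**2 = (-176)**2 = 30976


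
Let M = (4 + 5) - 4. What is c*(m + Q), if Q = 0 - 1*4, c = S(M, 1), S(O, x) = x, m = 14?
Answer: 10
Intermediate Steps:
M = 5 (M = 9 - 4 = 5)
c = 1
Q = -4 (Q = 0 - 4 = -4)
c*(m + Q) = 1*(14 - 4) = 1*10 = 10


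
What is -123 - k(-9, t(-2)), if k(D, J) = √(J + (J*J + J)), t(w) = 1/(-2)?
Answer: -123 - I*√3/2 ≈ -123.0 - 0.86602*I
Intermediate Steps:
t(w) = -½
k(D, J) = √(J² + 2*J) (k(D, J) = √(J + (J² + J)) = √(J + (J + J²)) = √(J² + 2*J))
-123 - k(-9, t(-2)) = -123 - √(-(2 - ½)/2) = -123 - √(-½*3/2) = -123 - √(-¾) = -123 - I*√3/2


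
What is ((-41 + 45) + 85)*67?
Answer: 5963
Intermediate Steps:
((-41 + 45) + 85)*67 = (4 + 85)*67 = 89*67 = 5963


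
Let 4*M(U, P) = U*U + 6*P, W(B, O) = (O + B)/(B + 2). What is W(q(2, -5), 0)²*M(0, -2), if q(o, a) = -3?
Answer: -27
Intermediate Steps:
W(B, O) = (B + O)/(2 + B)
M(U, P) = U²/4 + 3*P/2 (M(U, P) = (U*U + 6*P)/4 = (U² + 6*P)/4 = U²/4 + 3*P/2)
W(q(2, -5), 0)²*M(0, -2) = ((-3 + 0)/(2 - 3))²*((¼)*0² + (3/2)*(-2)) = (-3/(-1))²*((¼)*0 - 3) = (-1*(-3))²*(0 - 3) = 3²*(-3) = 9*(-3) = -27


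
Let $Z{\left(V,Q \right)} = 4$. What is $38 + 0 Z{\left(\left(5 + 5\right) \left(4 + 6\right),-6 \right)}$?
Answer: $38$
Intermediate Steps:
$38 + 0 Z{\left(\left(5 + 5\right) \left(4 + 6\right),-6 \right)} = 38 + 0 \cdot 4 = 38 + 0 = 38$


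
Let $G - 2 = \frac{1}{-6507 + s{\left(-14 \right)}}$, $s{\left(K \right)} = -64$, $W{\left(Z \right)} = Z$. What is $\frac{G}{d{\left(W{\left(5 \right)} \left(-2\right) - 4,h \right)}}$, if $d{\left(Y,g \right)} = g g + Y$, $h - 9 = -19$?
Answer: $\frac{13141}{565106} \approx 0.023254$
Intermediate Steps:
$h = -10$ ($h = 9 - 19 = -10$)
$d{\left(Y,g \right)} = Y + g^{2}$ ($d{\left(Y,g \right)} = g^{2} + Y = Y + g^{2}$)
$G = \frac{13141}{6571}$ ($G = 2 + \frac{1}{-6507 - 64} = 2 + \frac{1}{-6571} = 2 - \frac{1}{6571} = \frac{13141}{6571} \approx 1.9998$)
$\frac{G}{d{\left(W{\left(5 \right)} \left(-2\right) - 4,h \right)}} = \frac{13141}{6571 \left(\left(5 \left(-2\right) - 4\right) + \left(-10\right)^{2}\right)} = \frac{13141}{6571 \left(\left(-10 - 4\right) + 100\right)} = \frac{13141}{6571 \left(-14 + 100\right)} = \frac{13141}{6571 \cdot 86} = \frac{13141}{6571} \cdot \frac{1}{86} = \frac{13141}{565106}$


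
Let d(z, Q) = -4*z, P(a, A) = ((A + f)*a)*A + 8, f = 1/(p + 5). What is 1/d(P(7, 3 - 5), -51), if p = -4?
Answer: -1/88 ≈ -0.011364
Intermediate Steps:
f = 1 (f = 1/(-4 + 5) = 1/1 = 1)
P(a, A) = 8 + A*a*(1 + A) (P(a, A) = ((A + 1)*a)*A + 8 = ((1 + A)*a)*A + 8 = (a*(1 + A))*A + 8 = A*a*(1 + A) + 8 = 8 + A*a*(1 + A))
1/d(P(7, 3 - 5), -51) = 1/(-4*(8 + (3 - 5)*7 + 7*(3 - 5)²)) = 1/(-4*(8 - 2*7 + 7*(-2)²)) = 1/(-4*(8 - 14 + 7*4)) = 1/(-4*(8 - 14 + 28)) = 1/(-4*22) = 1/(-88) = -1/88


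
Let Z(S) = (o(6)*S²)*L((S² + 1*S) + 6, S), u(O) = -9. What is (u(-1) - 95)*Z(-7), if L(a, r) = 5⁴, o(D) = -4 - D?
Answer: 31850000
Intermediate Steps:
L(a, r) = 625
Z(S) = -6250*S² (Z(S) = ((-4 - 1*6)*S²)*625 = ((-4 - 6)*S²)*625 = -10*S²*625 = -6250*S²)
(u(-1) - 95)*Z(-7) = (-9 - 95)*(-6250*(-7)²) = -(-650000)*49 = -104*(-306250) = 31850000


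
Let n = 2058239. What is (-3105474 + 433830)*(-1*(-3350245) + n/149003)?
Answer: -1333680981831953256/149003 ≈ -8.9507e+12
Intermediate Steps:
(-3105474 + 433830)*(-1*(-3350245) + n/149003) = (-3105474 + 433830)*(-1*(-3350245) + 2058239/149003) = -2671644*(3350245 + 2058239*(1/149003)) = -2671644*(3350245 + 2058239/149003) = -2671644*499198613974/149003 = -1333680981831953256/149003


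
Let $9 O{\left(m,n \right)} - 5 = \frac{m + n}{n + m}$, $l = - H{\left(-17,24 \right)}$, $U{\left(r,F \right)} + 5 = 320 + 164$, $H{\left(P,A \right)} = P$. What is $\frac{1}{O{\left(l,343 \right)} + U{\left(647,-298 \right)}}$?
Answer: $\frac{3}{1439} \approx 0.0020848$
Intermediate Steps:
$U{\left(r,F \right)} = 479$ ($U{\left(r,F \right)} = -5 + \left(320 + 164\right) = -5 + 484 = 479$)
$l = 17$ ($l = \left(-1\right) \left(-17\right) = 17$)
$O{\left(m,n \right)} = \frac{2}{3}$ ($O{\left(m,n \right)} = \frac{5}{9} + \frac{\left(m + n\right) \frac{1}{n + m}}{9} = \frac{5}{9} + \frac{\left(m + n\right) \frac{1}{m + n}}{9} = \frac{5}{9} + \frac{1}{9} \cdot 1 = \frac{5}{9} + \frac{1}{9} = \frac{2}{3}$)
$\frac{1}{O{\left(l,343 \right)} + U{\left(647,-298 \right)}} = \frac{1}{\frac{2}{3} + 479} = \frac{1}{\frac{1439}{3}} = \frac{3}{1439}$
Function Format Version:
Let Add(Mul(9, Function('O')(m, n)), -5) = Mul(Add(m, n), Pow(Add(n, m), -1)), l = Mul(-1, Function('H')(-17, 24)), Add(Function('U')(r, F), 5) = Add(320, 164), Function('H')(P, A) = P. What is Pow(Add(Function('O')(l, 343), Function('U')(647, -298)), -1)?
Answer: Rational(3, 1439) ≈ 0.0020848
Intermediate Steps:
Function('U')(r, F) = 479 (Function('U')(r, F) = Add(-5, Add(320, 164)) = Add(-5, 484) = 479)
l = 17 (l = Mul(-1, -17) = 17)
Function('O')(m, n) = Rational(2, 3) (Function('O')(m, n) = Add(Rational(5, 9), Mul(Rational(1, 9), Mul(Add(m, n), Pow(Add(n, m), -1)))) = Add(Rational(5, 9), Mul(Rational(1, 9), Mul(Add(m, n), Pow(Add(m, n), -1)))) = Add(Rational(5, 9), Mul(Rational(1, 9), 1)) = Add(Rational(5, 9), Rational(1, 9)) = Rational(2, 3))
Pow(Add(Function('O')(l, 343), Function('U')(647, -298)), -1) = Pow(Add(Rational(2, 3), 479), -1) = Pow(Rational(1439, 3), -1) = Rational(3, 1439)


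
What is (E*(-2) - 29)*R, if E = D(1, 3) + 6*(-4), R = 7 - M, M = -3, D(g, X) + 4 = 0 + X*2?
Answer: 150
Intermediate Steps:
D(g, X) = -4 + 2*X (D(g, X) = -4 + (0 + X*2) = -4 + (0 + 2*X) = -4 + 2*X)
R = 10 (R = 7 - 1*(-3) = 7 + 3 = 10)
E = -22 (E = (-4 + 2*3) + 6*(-4) = (-4 + 6) - 24 = 2 - 24 = -22)
(E*(-2) - 29)*R = (-22*(-2) - 29)*10 = (44 - 29)*10 = 15*10 = 150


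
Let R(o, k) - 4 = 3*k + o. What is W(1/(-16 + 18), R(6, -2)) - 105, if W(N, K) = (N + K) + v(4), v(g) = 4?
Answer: -193/2 ≈ -96.500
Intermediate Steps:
R(o, k) = 4 + o + 3*k (R(o, k) = 4 + (3*k + o) = 4 + (o + 3*k) = 4 + o + 3*k)
W(N, K) = 4 + K + N (W(N, K) = (N + K) + 4 = (K + N) + 4 = 4 + K + N)
W(1/(-16 + 18), R(6, -2)) - 105 = (4 + (4 + 6 + 3*(-2)) + 1/(-16 + 18)) - 105 = (4 + (4 + 6 - 6) + 1/2) - 105 = (4 + 4 + ½) - 105 = 17/2 - 105 = -193/2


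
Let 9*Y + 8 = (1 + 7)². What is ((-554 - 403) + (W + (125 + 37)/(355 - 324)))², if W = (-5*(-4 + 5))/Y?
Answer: 2734641005625/3013696 ≈ 9.0740e+5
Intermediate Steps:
Y = 56/9 (Y = -8/9 + (1 + 7)²/9 = -8/9 + (⅑)*8² = -8/9 + (⅑)*64 = -8/9 + 64/9 = 56/9 ≈ 6.2222)
W = -45/56 (W = (-5*(-4 + 5))/(56/9) = -5*1*(9/56) = -5*9/56 = -45/56 ≈ -0.80357)
((-554 - 403) + (W + (125 + 37)/(355 - 324)))² = ((-554 - 403) + (-45/56 + (125 + 37)/(355 - 324)))² = (-957 + (-45/56 + 162/31))² = (-957 + 7677/1736)² = (-1653675/1736)² = 2734641005625/3013696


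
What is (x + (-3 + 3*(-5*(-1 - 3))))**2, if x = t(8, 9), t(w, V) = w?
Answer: 4225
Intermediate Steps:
x = 8
(x + (-3 + 3*(-5*(-1 - 3))))**2 = (8 + (-3 + 3*(-5*(-1 - 3))))**2 = (8 + (-3 + 3*(-5*(-4))))**2 = (8 + (-3 + 3*20))**2 = (8 + (-3 + 60))**2 = (8 + 57)**2 = 65**2 = 4225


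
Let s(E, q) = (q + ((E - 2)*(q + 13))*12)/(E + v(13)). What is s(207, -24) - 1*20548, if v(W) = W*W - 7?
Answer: -2536432/123 ≈ -20621.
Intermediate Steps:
v(W) = -7 + W² (v(W) = W² - 7 = -7 + W²)
s(E, q) = (q + 12*(-2 + E)*(13 + q))/(162 + E) (s(E, q) = (q + ((E - 2)*(q + 13))*12)/(E + (-7 + 13²)) = (q + ((-2 + E)*(13 + q))*12)/(E + (-7 + 169)) = (q + 12*(-2 + E)*(13 + q))/(E + 162) = (q + 12*(-2 + E)*(13 + q))/(162 + E))
s(207, -24) - 1*20548 = (-312 - 23*(-24) + 156*207 + 12*207*(-24))/(162 + 207) - 1*20548 = (-312 + 552 + 32292 - 59616)/369 - 20548 = (1/369)*(-27084) - 20548 = -9028/123 - 20548 = -2536432/123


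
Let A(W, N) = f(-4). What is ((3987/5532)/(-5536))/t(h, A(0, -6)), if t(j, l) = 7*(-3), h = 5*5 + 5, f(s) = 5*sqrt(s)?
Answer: 443/71458688 ≈ 6.1994e-6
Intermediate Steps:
A(W, N) = 10*I (A(W, N) = 5*sqrt(-4) = 5*(2*I) = 10*I)
h = 30 (h = 25 + 5 = 30)
t(j, l) = -21
((3987/5532)/(-5536))/t(h, A(0, -6)) = ((3987/5532)/(-5536))/(-21) = ((3987*(1/5532))*(-1/5536))*(-1/21) = ((1329/1844)*(-1/5536))*(-1/21) = -1329/10208384*(-1/21) = 443/71458688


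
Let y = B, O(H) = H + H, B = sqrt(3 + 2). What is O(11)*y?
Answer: 22*sqrt(5) ≈ 49.193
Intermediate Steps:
B = sqrt(5) ≈ 2.2361
O(H) = 2*H
y = sqrt(5) ≈ 2.2361
O(11)*y = (2*11)*sqrt(5) = 22*sqrt(5)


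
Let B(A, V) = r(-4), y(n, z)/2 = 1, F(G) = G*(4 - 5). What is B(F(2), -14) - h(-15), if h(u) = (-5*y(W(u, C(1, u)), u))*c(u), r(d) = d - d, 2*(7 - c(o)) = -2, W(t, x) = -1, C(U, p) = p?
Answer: 80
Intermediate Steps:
F(G) = -G (F(G) = G*(-1) = -G)
y(n, z) = 2 (y(n, z) = 2*1 = 2)
c(o) = 8 (c(o) = 7 - ½*(-2) = 7 + 1 = 8)
r(d) = 0
h(u) = -80 (h(u) = -5*2*8 = -10*8 = -80)
B(A, V) = 0
B(F(2), -14) - h(-15) = 0 - 1*(-80) = 0 + 80 = 80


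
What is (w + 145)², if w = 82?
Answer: 51529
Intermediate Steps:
(w + 145)² = (82 + 145)² = 227² = 51529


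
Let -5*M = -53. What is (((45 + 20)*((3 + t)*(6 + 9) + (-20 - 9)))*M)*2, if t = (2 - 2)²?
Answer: 22048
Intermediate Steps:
t = 0 (t = 0² = 0)
M = 53/5 (M = -⅕*(-53) = 53/5 ≈ 10.600)
(((45 + 20)*((3 + t)*(6 + 9) + (-20 - 9)))*M)*2 = (((45 + 20)*((3 + 0)*(6 + 9) + (-20 - 9)))*(53/5))*2 = ((65*(3*15 - 29))*(53/5))*2 = ((65*(45 - 29))*(53/5))*2 = ((65*16)*(53/5))*2 = (1040*(53/5))*2 = 11024*2 = 22048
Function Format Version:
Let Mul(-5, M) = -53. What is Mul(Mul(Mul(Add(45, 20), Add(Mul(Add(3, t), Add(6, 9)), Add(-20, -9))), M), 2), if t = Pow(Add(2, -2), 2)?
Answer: 22048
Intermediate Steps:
t = 0 (t = Pow(0, 2) = 0)
M = Rational(53, 5) (M = Mul(Rational(-1, 5), -53) = Rational(53, 5) ≈ 10.600)
Mul(Mul(Mul(Add(45, 20), Add(Mul(Add(3, t), Add(6, 9)), Add(-20, -9))), M), 2) = Mul(Mul(Mul(Add(45, 20), Add(Mul(Add(3, 0), Add(6, 9)), Add(-20, -9))), Rational(53, 5)), 2) = Mul(Mul(Mul(65, Add(Mul(3, 15), -29)), Rational(53, 5)), 2) = Mul(Mul(Mul(65, Add(45, -29)), Rational(53, 5)), 2) = Mul(Mul(Mul(65, 16), Rational(53, 5)), 2) = Mul(Mul(1040, Rational(53, 5)), 2) = Mul(11024, 2) = 22048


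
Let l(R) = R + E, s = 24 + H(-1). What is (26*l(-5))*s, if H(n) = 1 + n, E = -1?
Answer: -3744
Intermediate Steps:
s = 24 (s = 24 + (1 - 1) = 24 + 0 = 24)
l(R) = -1 + R (l(R) = R - 1 = -1 + R)
(26*l(-5))*s = (26*(-1 - 5))*24 = (26*(-6))*24 = -156*24 = -3744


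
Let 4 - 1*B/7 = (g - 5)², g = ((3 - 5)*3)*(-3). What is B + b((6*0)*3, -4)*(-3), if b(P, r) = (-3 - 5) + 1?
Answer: -1134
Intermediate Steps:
g = 18 (g = -2*3*(-3) = -6*(-3) = 18)
b(P, r) = -7 (b(P, r) = -8 + 1 = -7)
B = -1155 (B = 28 - 7*(18 - 5)² = 28 - 7*13² = 28 - 7*169 = 28 - 1183 = -1155)
B + b((6*0)*3, -4)*(-3) = -1155 - 7*(-3) = -1155 + 21 = -1134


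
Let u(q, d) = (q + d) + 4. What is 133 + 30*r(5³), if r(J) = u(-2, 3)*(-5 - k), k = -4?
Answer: -17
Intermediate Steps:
u(q, d) = 4 + d + q (u(q, d) = (d + q) + 4 = 4 + d + q)
r(J) = -5 (r(J) = (4 + 3 - 2)*(-5 - 1*(-4)) = 5*(-5 + 4) = 5*(-1) = -5)
133 + 30*r(5³) = 133 + 30*(-5) = 133 - 150 = -17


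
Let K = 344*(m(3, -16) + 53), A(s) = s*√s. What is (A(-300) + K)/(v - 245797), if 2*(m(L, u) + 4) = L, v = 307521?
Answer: 4343/15431 - 750*I*√3/15431 ≈ 0.28145 - 0.084184*I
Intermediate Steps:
m(L, u) = -4 + L/2
A(s) = s^(3/2)
K = 17372 (K = 344*((-4 + (½)*3) + 53) = 344*((-4 + 3/2) + 53) = 344*(-5/2 + 53) = 344*(101/2) = 17372)
(A(-300) + K)/(v - 245797) = ((-300)^(3/2) + 17372)/(307521 - 245797) = (-3000*I*√3 + 17372)/61724 = (17372 - 3000*I*√3)*(1/61724) = 4343/15431 - 750*I*√3/15431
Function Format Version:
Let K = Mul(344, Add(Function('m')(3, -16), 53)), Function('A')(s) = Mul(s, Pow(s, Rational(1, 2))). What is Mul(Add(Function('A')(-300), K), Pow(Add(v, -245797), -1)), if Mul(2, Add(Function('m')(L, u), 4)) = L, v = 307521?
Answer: Add(Rational(4343, 15431), Mul(Rational(-750, 15431), I, Pow(3, Rational(1, 2)))) ≈ Add(0.28145, Mul(-0.084184, I))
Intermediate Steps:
Function('m')(L, u) = Add(-4, Mul(Rational(1, 2), L))
Function('A')(s) = Pow(s, Rational(3, 2))
K = 17372 (K = Mul(344, Add(Add(-4, Mul(Rational(1, 2), 3)), 53)) = Mul(344, Add(Add(-4, Rational(3, 2)), 53)) = Mul(344, Add(Rational(-5, 2), 53)) = Mul(344, Rational(101, 2)) = 17372)
Mul(Add(Function('A')(-300), K), Pow(Add(v, -245797), -1)) = Mul(Add(Pow(-300, Rational(3, 2)), 17372), Pow(Add(307521, -245797), -1)) = Mul(Add(Mul(-3000, I, Pow(3, Rational(1, 2))), 17372), Pow(61724, -1)) = Mul(Add(17372, Mul(-3000, I, Pow(3, Rational(1, 2)))), Rational(1, 61724)) = Add(Rational(4343, 15431), Mul(Rational(-750, 15431), I, Pow(3, Rational(1, 2))))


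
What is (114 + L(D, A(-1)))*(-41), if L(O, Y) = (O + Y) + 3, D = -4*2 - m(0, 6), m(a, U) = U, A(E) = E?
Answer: -4182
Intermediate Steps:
D = -14 (D = -4*2 - 1*6 = -8 - 6 = -14)
L(O, Y) = 3 + O + Y
(114 + L(D, A(-1)))*(-41) = (114 + (3 - 14 - 1))*(-41) = (114 - 12)*(-41) = 102*(-41) = -4182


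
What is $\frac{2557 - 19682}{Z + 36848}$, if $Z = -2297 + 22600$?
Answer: $- \frac{17125}{57151} \approx -0.29964$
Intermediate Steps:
$Z = 20303$
$\frac{2557 - 19682}{Z + 36848} = \frac{2557 - 19682}{20303 + 36848} = - \frac{17125}{57151}$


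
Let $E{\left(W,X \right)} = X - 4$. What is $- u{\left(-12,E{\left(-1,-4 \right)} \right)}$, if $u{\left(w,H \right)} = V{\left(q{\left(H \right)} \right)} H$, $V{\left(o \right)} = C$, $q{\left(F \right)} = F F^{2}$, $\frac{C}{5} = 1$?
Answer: $40$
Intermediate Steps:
$C = 5$ ($C = 5 \cdot 1 = 5$)
$q{\left(F \right)} = F^{3}$
$E{\left(W,X \right)} = -4 + X$
$V{\left(o \right)} = 5$
$u{\left(w,H \right)} = 5 H$
$- u{\left(-12,E{\left(-1,-4 \right)} \right)} = - 5 \left(-4 - 4\right) = - 5 \left(-8\right) = \left(-1\right) \left(-40\right) = 40$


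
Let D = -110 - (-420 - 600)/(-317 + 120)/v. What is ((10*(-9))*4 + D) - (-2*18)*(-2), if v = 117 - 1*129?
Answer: -106689/197 ≈ -541.57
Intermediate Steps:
v = -12 (v = 117 - 129 = -12)
D = -21585/197 (D = -110 - (-420 - 600)/(-317 + 120)/(-12) = -110 - (-1020/(-197))*(-1)/12 = -110 - (-1020*(-1/197))*(-1)/12 = -110 - 1020*(-1)/(197*12) = -110 - 1*(-85/197) = -110 + 85/197 = -21585/197 ≈ -109.57)
((10*(-9))*4 + D) - (-2*18)*(-2) = ((10*(-9))*4 - 21585/197) - (-2*18)*(-2) = (-90*4 - 21585/197) - (-36)*(-2) = (-360 - 21585/197) - 1*72 = -92505/197 - 72 = -106689/197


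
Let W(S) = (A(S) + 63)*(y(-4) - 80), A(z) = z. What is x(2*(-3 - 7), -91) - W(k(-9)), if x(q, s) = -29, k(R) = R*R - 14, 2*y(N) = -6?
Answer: 10761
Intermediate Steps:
y(N) = -3 (y(N) = (½)*(-6) = -3)
k(R) = -14 + R² (k(R) = R² - 14 = -14 + R²)
W(S) = -5229 - 83*S (W(S) = (S + 63)*(-3 - 80) = (63 + S)*(-83) = -5229 - 83*S)
x(2*(-3 - 7), -91) - W(k(-9)) = -29 - (-5229 - 83*(-14 + (-9)²)) = -29 - (-5229 - 83*(-14 + 81)) = -29 - (-5229 - 83*67) = -29 - (-5229 - 5561) = -29 - 1*(-10790) = -29 + 10790 = 10761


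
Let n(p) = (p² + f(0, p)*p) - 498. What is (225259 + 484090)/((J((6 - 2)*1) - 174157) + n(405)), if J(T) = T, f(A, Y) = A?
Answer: -709349/10626 ≈ -66.756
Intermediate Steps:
n(p) = -498 + p² (n(p) = (p² + 0*p) - 498 = (p² + 0) - 498 = p² - 498 = -498 + p²)
(225259 + 484090)/((J((6 - 2)*1) - 174157) + n(405)) = (225259 + 484090)/(((6 - 2)*1 - 174157) + (-498 + 405²)) = 709349/((4*1 - 174157) + (-498 + 164025)) = 709349/((4 - 174157) + 163527) = 709349/(-174153 + 163527) = 709349/(-10626) = 709349*(-1/10626) = -709349/10626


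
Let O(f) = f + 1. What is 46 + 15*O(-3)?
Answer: 16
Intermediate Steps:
O(f) = 1 + f
46 + 15*O(-3) = 46 + 15*(1 - 3) = 46 + 15*(-2) = 46 - 30 = 16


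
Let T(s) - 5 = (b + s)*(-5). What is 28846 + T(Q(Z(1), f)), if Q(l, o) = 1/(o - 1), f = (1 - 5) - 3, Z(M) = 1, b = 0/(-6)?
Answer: 230813/8 ≈ 28852.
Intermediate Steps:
b = 0 (b = 0*(-⅙) = 0)
f = -7 (f = -4 - 3 = -7)
Q(l, o) = 1/(-1 + o)
T(s) = 5 - 5*s (T(s) = 5 + (0 + s)*(-5) = 5 + s*(-5) = 5 - 5*s)
28846 + T(Q(Z(1), f)) = 28846 + (5 - 5/(-1 - 7)) = 28846 + (5 - 5/(-8)) = 28846 + (5 - 5*(-⅛)) = 28846 + (5 + 5/8) = 28846 + 45/8 = 230813/8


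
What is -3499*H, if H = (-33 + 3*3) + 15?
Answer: 31491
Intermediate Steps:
H = -9 (H = (-33 + 9) + 15 = -24 + 15 = -9)
-3499*H = -3499*(-9) = 31491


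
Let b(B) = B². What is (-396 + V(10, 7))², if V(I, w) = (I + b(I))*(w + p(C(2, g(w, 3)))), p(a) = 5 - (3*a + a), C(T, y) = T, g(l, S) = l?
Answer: 1936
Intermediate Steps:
p(a) = 5 - 4*a
V(I, w) = (-3 + w)*(I + I²) (V(I, w) = (I + I²)*(w + (5 - 4*2)) = (I + I²)*(w + (5 - 8)) = (I + I²)*(w - 3) = (I + I²)*(-3 + w) = (-3 + w)*(I + I²))
(-396 + V(10, 7))² = (-396 + 10*(-3 + 7 - 3*10 + 10*7))² = (-396 + 10*(-3 + 7 - 30 + 70))² = (-396 + 10*44)² = (-396 + 440)² = 44² = 1936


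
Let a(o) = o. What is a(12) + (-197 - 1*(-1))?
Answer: -184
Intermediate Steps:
a(12) + (-197 - 1*(-1)) = 12 + (-197 - 1*(-1)) = 12 + (-197 + 1) = 12 - 196 = -184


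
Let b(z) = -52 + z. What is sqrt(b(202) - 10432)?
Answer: I*sqrt(10282) ≈ 101.4*I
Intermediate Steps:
sqrt(b(202) - 10432) = sqrt((-52 + 202) - 10432) = sqrt(150 - 10432) = sqrt(-10282) = I*sqrt(10282)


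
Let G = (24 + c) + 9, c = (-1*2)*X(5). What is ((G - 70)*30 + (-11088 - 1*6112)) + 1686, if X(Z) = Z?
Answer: -16924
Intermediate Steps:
c = -10 (c = -1*2*5 = -2*5 = -10)
G = 23 (G = (24 - 10) + 9 = 14 + 9 = 23)
((G - 70)*30 + (-11088 - 1*6112)) + 1686 = ((23 - 70)*30 + (-11088 - 1*6112)) + 1686 = (-47*30 + (-11088 - 6112)) + 1686 = (-1410 - 17200) + 1686 = -18610 + 1686 = -16924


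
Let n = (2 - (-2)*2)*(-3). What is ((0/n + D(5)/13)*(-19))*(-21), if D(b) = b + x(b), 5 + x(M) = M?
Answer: 1995/13 ≈ 153.46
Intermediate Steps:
x(M) = -5 + M
D(b) = -5 + 2*b (D(b) = b + (-5 + b) = -5 + 2*b)
n = -18 (n = (2 - 1*(-4))*(-3) = (2 + 4)*(-3) = 6*(-3) = -18)
((0/n + D(5)/13)*(-19))*(-21) = ((0/(-18) + (-5 + 2*5)/13)*(-19))*(-21) = ((0*(-1/18) + (-5 + 10)*(1/13))*(-19))*(-21) = ((0 + 5*(1/13))*(-19))*(-21) = ((0 + 5/13)*(-19))*(-21) = ((5/13)*(-19))*(-21) = -95/13*(-21) = 1995/13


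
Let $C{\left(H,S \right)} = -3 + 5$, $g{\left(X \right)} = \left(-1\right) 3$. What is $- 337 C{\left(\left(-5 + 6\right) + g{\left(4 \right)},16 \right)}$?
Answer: $-674$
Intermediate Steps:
$g{\left(X \right)} = -3$
$C{\left(H,S \right)} = 2$
$- 337 C{\left(\left(-5 + 6\right) + g{\left(4 \right)},16 \right)} = \left(-337\right) 2 = -674$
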